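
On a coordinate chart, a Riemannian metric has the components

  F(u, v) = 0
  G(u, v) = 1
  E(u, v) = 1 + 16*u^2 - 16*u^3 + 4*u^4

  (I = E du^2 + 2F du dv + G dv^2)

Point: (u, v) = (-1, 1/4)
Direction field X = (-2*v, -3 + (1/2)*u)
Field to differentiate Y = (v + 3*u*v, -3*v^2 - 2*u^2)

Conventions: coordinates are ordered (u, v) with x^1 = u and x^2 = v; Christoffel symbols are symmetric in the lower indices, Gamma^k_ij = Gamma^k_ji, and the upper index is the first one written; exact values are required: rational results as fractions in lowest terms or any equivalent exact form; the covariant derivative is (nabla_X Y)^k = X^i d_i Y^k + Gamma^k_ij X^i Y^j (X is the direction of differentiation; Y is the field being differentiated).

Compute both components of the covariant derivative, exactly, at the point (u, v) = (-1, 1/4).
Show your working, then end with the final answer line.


E = 37, F = 0, G = 1 at the point
E_u = -96, E_v = 0, F_u = 0, F_v = 0, G_u = 0, G_v = 0
EG - F^2 = 37;  g^inv = (1/37) * [[1, 0], [0, 37]]
first-kind symbols [ij,l] = (1/2)(d_i g_jl + d_j g_il - d_l g_ij): [uu,u] = E_u/2 = -48, [uu,v] = F_u - E_v/2 = 0, [uv,u] = E_v/2 = 0, [uv,v] = G_u/2 = 0, [vv,u] = F_v - G_u/2 = 0, [vv,v] = G_v/2 = 0
Gamma^u_ij = (G*[ij,u] - F*[ij,v])/(EG - F^2), Gamma^v_ij = (E*[ij,v] - F*[ij,u])/(EG - F^2)
Gamma_uuu = -48/37, Gamma_uuv = 0, Gamma_uvv = 0, Gamma_vuu = 0, Gamma_vuv = 0, Gamma_vvv = 0
X = (-1/2, -7/2), Y = (-1/2, -35/16) at the point

Answer: (nabla_X Y)^u = 1865/296, (nabla_X Y)^v = 13/4


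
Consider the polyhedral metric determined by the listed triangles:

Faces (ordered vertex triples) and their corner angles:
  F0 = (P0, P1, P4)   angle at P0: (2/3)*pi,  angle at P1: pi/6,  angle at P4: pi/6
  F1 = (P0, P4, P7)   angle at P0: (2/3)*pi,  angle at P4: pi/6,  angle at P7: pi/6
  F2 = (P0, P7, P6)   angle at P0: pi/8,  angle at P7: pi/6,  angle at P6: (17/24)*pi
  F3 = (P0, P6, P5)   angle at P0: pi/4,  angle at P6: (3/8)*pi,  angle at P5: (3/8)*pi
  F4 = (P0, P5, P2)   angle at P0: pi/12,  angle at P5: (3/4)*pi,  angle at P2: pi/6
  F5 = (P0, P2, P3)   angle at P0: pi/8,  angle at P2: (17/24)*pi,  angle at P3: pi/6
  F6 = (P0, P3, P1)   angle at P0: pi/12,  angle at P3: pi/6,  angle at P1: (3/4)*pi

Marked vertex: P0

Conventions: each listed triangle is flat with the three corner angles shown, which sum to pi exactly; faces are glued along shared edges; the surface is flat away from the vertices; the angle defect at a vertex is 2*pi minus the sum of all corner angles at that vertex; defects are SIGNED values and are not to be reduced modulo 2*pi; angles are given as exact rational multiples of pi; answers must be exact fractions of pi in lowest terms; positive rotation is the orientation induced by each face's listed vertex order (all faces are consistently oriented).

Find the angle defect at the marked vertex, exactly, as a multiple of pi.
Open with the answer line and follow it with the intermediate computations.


Answer: defect(P0) = 0

Sum of corner angles at P0: 2*pi
defect = 2*pi - 2*pi


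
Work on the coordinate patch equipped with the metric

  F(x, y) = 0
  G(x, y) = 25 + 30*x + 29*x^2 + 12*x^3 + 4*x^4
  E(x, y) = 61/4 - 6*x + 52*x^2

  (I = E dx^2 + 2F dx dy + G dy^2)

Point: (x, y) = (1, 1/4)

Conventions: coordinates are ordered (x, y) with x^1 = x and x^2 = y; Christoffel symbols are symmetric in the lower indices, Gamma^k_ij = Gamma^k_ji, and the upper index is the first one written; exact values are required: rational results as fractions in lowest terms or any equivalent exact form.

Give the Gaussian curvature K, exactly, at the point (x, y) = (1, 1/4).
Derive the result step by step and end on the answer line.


E = 245/4, F = 0, G = 100, EG - F^2 = 6125 at the point
E_x = 98, E_y = 0, F_x = 0, F_y = 0, G_x = 140, G_y = 0
E_yy = 0, F_xy = 0, G_xx = 178
Apply the Brioschi formula K = (det M1 - det M2)/(EG - F^2)^2 over the derivative matrices of E, F, G.
M1 = [[-E_yy/2 + F_xy - G_xx/2, E_x/2, F_x - E_y/2], [F_y - G_x/2, E, F], [G_y/2, F, G]] = [[-89, 49, 0], [-70, 245/4, 0], [0, 0, 100]]; det M1 = -202125
M2 = [[0, E_y/2, G_x/2], [E_y/2, E, F], [G_x/2, F, G]] = [[0, 0, 70], [0, 245/4, 0], [70, 0, 100]]; det M2 = -300125
det M1 - det M2 = 98000; K = 98000 / (6125)^2 = 16/6125

Answer: K = 16/6125


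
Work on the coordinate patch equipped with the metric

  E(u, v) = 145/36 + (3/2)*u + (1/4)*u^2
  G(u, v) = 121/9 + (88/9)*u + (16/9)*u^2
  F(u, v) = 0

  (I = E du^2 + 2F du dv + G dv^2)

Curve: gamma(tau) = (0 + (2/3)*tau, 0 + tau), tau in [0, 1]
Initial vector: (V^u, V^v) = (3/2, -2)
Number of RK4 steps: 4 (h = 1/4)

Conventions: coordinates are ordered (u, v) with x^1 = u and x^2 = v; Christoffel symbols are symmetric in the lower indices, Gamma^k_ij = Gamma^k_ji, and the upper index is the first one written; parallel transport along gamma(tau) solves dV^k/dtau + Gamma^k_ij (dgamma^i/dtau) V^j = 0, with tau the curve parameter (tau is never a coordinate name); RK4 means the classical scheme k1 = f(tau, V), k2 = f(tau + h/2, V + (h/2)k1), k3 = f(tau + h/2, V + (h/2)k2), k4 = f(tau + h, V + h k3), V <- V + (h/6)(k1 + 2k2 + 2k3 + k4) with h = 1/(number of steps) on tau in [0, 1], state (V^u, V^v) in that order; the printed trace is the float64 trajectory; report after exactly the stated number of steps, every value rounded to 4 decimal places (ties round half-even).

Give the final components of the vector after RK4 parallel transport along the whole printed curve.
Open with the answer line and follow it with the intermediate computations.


Answer: V^u = -0.8166, V^v = -1.6920

gamma'(tau) = (2/3, 1); f(tau, V)^k = -Gamma^k_ij(gamma(tau)) gamma'^i(tau) V^j; h = 1/4; intermediate values shown to 6 dp
curve data and Christoffel symbols at the stage parameters:
  tau = 0.000000: gamma = (0.000000, 0.000000), gamma' = (0.666667, 1.000000); Gamma_uuu = 0.186207, Gamma_uuv = 0.000000, Gamma_uvv = -1.213793, Gamma_vuu = 0.000000, Gamma_vuv = 0.363636, Gamma_vvv = 0.000000
  tau = 0.125000: gamma = (0.083333, 0.125000), gamma' = (0.666667, 1.000000); Gamma_uuu = 0.185541, Gamma_uuv = 0.000000, Gamma_uvv = -1.212425, Gamma_vuu = 0.000000, Gamma_vuv = 0.352941, Gamma_vvv = 0.000000
  tau = 0.250000: gamma = (0.166667, 0.250000), gamma' = (0.666667, 1.000000); Gamma_uuu = 0.184765, Gamma_uuv = 0.000000, Gamma_uvv = -1.210157, Gamma_vuu = 0.000000, Gamma_vuv = 0.342857, Gamma_vvv = 0.000000
  tau = 0.375000: gamma = (0.250000, 0.375000), gamma' = (0.666667, 1.000000); Gamma_uuu = 0.183890, Gamma_uuv = 0.000000, Gamma_uvv = -1.207073, Gamma_vuu = 0.000000, Gamma_vuv = 0.333333, Gamma_vvv = 0.000000
  tau = 0.500000: gamma = (0.333333, 0.500000), gamma' = (0.666667, 1.000000); Gamma_uuu = 0.182927, Gamma_uuv = 0.000000, Gamma_uvv = -1.203252, Gamma_vuu = 0.000000, Gamma_vuv = 0.324324, Gamma_vvv = 0.000000
  tau = 0.625000: gamma = (0.416667, 0.625000), gamma' = (0.666667, 1.000000); Gamma_uuu = 0.181885, Gamma_uuv = 0.000000, Gamma_uvv = -1.198768, Gamma_vuu = 0.000000, Gamma_vuv = 0.315789, Gamma_vvv = 0.000000
  tau = 0.750000: gamma = (0.500000, 0.750000), gamma' = (0.666667, 1.000000); Gamma_uuu = 0.180775, Gamma_uuv = 0.000000, Gamma_uvv = -1.193687, Gamma_vuu = 0.000000, Gamma_vuv = 0.307692, Gamma_vvv = 0.000000
  tau = 0.875000: gamma = (0.583333, 0.875000), gamma' = (0.666667, 1.000000); Gamma_uuu = 0.179603, Gamma_uuv = 0.000000, Gamma_uvv = -1.188073, Gamma_vuu = 0.000000, Gamma_vuv = 0.300000, Gamma_vvv = 0.000000
  tau = 1.000000: gamma = (0.666667, 1.000000), gamma' = (0.666667, 1.000000); Gamma_uuu = 0.178378, Gamma_uuv = 0.000000, Gamma_uvv = -1.181982, Gamma_vuu = 0.000000, Gamma_vuv = 0.292683, Gamma_vvv = 0.000000
step 0: V^u = 1.5000, V^v = -2.0000
step 1: k1 = (-2.613793, -0.060606), k2 = (-2.579163, 0.058273), k3 = (-2.561681, 0.053249), k4 = (-2.510084, 0.159387); V <- V + (h/6)(k1 + 2k2 + 2k3 + k4): V^u = 0.8581, V^v = -1.9866
step 2: k1 = (-2.509784, 0.159872), k2 = (-2.440574, 0.255564), k3 = (-2.427196, 0.250022), k4 = (-2.345806, 0.334515); V <- V + (h/6)(k1 + 2k2 + 2k3 + k4): V^u = 0.2501, V^v = -1.9239
step 3: k1 = (-2.345392, 0.334844), k2 = (-2.250867, 0.409802), k3 = (-2.241067, 0.404098), k4 = (-2.138519, 0.469339); V <- V + (h/6)(k1 + 2k2 + 2k3 + k4): V^u = -0.3110, V^v = -1.8225
step 4: k1 = (-2.138043, 0.469550), k2 = (-2.026322, 0.526249), k3 = (-2.019573, 0.520642), k4 = (-1.903318, 0.569022); V <- V + (h/6)(k1 + 2k2 + 2k3 + k4): V^u = -0.8166, V^v = -1.6920


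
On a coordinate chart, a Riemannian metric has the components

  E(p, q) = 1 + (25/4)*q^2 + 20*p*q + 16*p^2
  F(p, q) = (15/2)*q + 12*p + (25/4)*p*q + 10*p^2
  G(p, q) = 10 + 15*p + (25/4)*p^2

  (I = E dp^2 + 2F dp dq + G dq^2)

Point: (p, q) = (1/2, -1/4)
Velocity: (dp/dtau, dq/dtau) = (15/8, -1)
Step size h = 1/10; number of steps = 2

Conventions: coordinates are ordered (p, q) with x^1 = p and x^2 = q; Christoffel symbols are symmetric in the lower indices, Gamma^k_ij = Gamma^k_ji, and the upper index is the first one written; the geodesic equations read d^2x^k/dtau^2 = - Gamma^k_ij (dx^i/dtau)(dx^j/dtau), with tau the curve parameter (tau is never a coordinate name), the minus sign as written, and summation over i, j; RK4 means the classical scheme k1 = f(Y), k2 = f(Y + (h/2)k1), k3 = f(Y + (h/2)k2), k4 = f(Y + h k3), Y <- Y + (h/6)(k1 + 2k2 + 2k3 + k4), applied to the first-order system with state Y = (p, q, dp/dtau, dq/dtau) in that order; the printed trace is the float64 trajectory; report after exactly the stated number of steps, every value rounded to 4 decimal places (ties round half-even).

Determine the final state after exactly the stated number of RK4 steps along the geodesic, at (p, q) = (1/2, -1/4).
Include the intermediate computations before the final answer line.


f(Y) = (dp/dtau, dq/dtau, -Gamma^p_ij Y'^i Y'^j, -Gamma^q_ij Y'^i Y'^j) with the Gammas evaluated at the stage position; h = 0.100000; intermediate values shown to 6 dp
step 0: p = 0.5000, q = -0.2500, dp/dtau = 1.8750, dq/dtau = -1.0000
step 1:
  k1: at (p, q) = (0.500000, -0.250000), (dp/dtau, dq/dtau) = (1.875000, -1.000000); Gamma_ppp = 0.262491, Gamma_ppq = 0.164057, Gamma_pqq = 0.000000, Gamma_qpp = 0.811335, Gamma_qpq = 0.507084, Gamma_qqq = 0.000000; k1 = (1.875000, -1.000000, -0.307606, -0.950783)
  k2: at (p, q) = (0.593750, -0.300000), (dp/dtau, dq/dtau) = (1.859620, -1.047539); Gamma_ppp = 0.273681, Gamma_ppq = 0.171051, Gamma_pqq = 0.000000, Gamma_qpp = 0.755255, Gamma_qpq = 0.472035, Gamma_qqq = 0.000000; k2 = (1.859620, -1.047539, -0.280018, -0.772743)
  k3: at (p, q) = (0.592981, -0.302377), (dp/dtau, dq/dtau) = (1.860999, -1.038637); Gamma_ppp = 0.272696, Gamma_ppq = 0.170435, Gamma_pqq = 0.000000, Gamma_qpp = 0.756412, Gamma_qpq = 0.472757, Gamma_qqq = 0.000000; k3 = (1.860999, -1.038637, -0.285564, -0.792106)
  k4: at (p, q) = (0.686100, -0.353864), (dp/dtau, dq/dtau) = (1.846444, -1.079211); Gamma_ppp = 0.278694, Gamma_ppq = 0.174184, Gamma_pqq = 0.000000, Gamma_qpp = 0.706611, Gamma_qpq = 0.441632, Gamma_qqq = 0.000000; k4 = (1.846444, -1.079211, -0.255974, -0.649006)
  Y <- Y + (h/6)(k1 + 2k2 + 2k3 + k4): p = 0.6860, q = -0.3542, dp/dtau = 1.8468, dq/dtau = -1.0788
step 2:
  k1: at (p, q) = (0.686045, -0.354193), (dp/dtau, dq/dtau) = (1.846754, -1.078825); Gamma_ppp = 0.278592, Gamma_ppq = 0.174120, Gamma_pqq = 0.000000, Gamma_qpp = 0.706727, Gamma_qpq = 0.441704, Gamma_qqq = 0.000000; k1 = (1.846754, -1.078825, -0.256331, -0.650257)
  k2: at (p, q) = (0.778382, -0.408134), (dp/dtau, dq/dtau) = (1.833938, -1.111338); Gamma_ppp = 0.280552, Gamma_ppq = 0.175345, Gamma_pqq = 0.000000, Gamma_qpp = 0.662909, Gamma_qpq = 0.414318, Gamma_qqq = 0.000000; k2 = (1.833938, -1.111338, -0.228839, -0.540717)
  k3: at (p, q) = (0.777742, -0.409760), (dp/dtau, dq/dtau) = (1.835312, -1.105861); Gamma_ppp = 0.280072, Gamma_ppq = 0.175045, Gamma_pqq = 0.000000, Gamma_qpp = 0.663663, Gamma_qpq = 0.414789, Gamma_qqq = 0.000000; k3 = (1.835312, -1.105861, -0.232844, -0.551751)
  k4: at (p, q) = (0.869576, -0.464779), (dp/dtau, dq/dtau) = (1.823470, -1.134000); Gamma_ppp = 0.279625, Gamma_ppq = 0.174766, Gamma_pqq = 0.000000, Gamma_qpp = 0.624586, Gamma_qpq = 0.390366, Gamma_qqq = 0.000000; k4 = (1.823470, -1.134000, -0.206999, -0.462365)
  Y <- Y + (h/6)(k1 + 2k2 + 2k3 + k4): p = 0.8695, q = -0.4650, dp/dtau = 1.8236, dq/dtau = -1.1338

Answer: p = 0.8695, q = -0.4650, dp/dtau = 1.8236, dq/dtau = -1.1338


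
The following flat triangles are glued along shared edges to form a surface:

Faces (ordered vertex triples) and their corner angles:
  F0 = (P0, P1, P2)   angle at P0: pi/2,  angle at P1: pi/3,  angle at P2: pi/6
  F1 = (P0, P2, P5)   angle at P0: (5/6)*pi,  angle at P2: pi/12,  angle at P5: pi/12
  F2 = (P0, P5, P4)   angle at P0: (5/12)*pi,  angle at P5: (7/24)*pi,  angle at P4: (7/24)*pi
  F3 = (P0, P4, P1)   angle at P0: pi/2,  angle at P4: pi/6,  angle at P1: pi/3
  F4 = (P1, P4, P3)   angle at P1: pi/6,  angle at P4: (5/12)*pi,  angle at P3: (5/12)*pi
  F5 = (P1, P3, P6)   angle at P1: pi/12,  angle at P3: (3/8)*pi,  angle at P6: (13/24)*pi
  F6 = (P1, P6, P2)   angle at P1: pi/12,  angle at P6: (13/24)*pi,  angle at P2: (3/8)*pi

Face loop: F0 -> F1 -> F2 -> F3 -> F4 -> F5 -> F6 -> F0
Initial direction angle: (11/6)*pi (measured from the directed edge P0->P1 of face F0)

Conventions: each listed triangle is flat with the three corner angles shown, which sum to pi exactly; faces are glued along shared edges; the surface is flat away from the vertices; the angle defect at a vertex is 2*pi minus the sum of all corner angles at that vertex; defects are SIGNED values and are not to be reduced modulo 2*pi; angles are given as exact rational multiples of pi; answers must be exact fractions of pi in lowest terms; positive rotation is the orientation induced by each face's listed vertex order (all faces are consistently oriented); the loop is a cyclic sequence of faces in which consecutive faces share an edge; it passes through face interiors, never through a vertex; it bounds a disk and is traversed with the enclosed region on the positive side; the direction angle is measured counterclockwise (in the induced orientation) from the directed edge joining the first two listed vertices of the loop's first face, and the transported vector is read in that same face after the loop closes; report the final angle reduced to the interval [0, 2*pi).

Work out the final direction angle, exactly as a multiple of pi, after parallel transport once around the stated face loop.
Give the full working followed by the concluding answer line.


enclosed vertex P0: corner angles sum to (9/4)*pi, defect = 2*pi - (9/4)*pi = -pi/4
enclosed vertex P1: corner angles sum to pi, defect = 2*pi - pi = pi
the rotation equals the total enclosed defect, so the final angle is initial + defects (mod 2*pi)
final angle = (11/6)*pi + (3/4)*pi = (7/12)*pi (mod 2*pi)

Answer: final direction angle = (7/12)*pi


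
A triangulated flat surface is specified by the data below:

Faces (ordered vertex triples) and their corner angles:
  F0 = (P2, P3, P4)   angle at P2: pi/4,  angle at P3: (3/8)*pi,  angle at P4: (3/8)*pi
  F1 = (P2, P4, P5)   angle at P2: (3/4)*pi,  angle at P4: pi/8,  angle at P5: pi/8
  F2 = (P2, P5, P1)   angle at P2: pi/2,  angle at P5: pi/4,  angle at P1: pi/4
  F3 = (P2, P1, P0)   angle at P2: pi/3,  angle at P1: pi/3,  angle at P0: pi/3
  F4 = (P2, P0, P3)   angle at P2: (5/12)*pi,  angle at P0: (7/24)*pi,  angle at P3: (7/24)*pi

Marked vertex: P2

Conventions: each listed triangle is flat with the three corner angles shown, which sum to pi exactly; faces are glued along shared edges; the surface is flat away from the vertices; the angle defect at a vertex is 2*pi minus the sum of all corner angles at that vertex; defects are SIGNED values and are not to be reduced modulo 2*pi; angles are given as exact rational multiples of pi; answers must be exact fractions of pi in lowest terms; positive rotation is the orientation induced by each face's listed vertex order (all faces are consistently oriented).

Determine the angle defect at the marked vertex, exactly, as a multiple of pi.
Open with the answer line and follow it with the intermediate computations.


Answer: defect(P2) = -pi/4

Sum of corner angles at P2: (9/4)*pi
defect = 2*pi - (9/4)*pi


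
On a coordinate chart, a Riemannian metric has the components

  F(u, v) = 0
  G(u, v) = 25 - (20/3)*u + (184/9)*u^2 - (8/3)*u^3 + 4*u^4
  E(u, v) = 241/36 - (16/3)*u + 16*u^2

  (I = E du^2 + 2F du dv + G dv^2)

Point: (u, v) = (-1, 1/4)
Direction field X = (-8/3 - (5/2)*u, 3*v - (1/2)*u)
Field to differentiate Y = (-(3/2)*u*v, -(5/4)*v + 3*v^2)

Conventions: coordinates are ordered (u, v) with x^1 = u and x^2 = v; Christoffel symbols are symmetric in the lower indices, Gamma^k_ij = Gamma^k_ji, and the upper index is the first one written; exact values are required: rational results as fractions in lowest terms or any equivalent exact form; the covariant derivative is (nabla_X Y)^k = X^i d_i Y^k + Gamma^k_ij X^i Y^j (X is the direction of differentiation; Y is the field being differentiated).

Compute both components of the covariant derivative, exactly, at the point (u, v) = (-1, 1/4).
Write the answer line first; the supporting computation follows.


Answer: (nabla_X Y)^u = 28731/16144, (nabla_X Y)^v = 1/69

E = 1009/36, F = 0, G = 529/9 at the point
E_u = -112/3, E_v = 0, F_u = 0, F_v = 0, G_u = -644/9, G_v = 0
EG - F^2 = 533761/324;  g^inv = (324/533761) * [[529/9, 0], [0, 1009/36]]
first-kind symbols [ij,l] = (1/2)(d_i g_jl + d_j g_il - d_l g_ij): [uu,u] = E_u/2 = -56/3, [uu,v] = F_u - E_v/2 = 0, [uv,u] = E_v/2 = 0, [uv,v] = G_u/2 = -322/9, [vv,u] = F_v - G_u/2 = 322/9, [vv,v] = G_v/2 = 0
Gamma^u_ij = (G*[ij,u] - F*[ij,v])/(EG - F^2), Gamma^v_ij = (E*[ij,v] - F*[ij,u])/(EG - F^2)
Gamma_uuu = -672/1009, Gamma_uuv = 0, Gamma_uvv = 1288/1009, Gamma_vuu = 0, Gamma_vuv = -14/23, Gamma_vvv = 0
X = (-1/6, 5/4), Y = (3/8, -1/8) at the point


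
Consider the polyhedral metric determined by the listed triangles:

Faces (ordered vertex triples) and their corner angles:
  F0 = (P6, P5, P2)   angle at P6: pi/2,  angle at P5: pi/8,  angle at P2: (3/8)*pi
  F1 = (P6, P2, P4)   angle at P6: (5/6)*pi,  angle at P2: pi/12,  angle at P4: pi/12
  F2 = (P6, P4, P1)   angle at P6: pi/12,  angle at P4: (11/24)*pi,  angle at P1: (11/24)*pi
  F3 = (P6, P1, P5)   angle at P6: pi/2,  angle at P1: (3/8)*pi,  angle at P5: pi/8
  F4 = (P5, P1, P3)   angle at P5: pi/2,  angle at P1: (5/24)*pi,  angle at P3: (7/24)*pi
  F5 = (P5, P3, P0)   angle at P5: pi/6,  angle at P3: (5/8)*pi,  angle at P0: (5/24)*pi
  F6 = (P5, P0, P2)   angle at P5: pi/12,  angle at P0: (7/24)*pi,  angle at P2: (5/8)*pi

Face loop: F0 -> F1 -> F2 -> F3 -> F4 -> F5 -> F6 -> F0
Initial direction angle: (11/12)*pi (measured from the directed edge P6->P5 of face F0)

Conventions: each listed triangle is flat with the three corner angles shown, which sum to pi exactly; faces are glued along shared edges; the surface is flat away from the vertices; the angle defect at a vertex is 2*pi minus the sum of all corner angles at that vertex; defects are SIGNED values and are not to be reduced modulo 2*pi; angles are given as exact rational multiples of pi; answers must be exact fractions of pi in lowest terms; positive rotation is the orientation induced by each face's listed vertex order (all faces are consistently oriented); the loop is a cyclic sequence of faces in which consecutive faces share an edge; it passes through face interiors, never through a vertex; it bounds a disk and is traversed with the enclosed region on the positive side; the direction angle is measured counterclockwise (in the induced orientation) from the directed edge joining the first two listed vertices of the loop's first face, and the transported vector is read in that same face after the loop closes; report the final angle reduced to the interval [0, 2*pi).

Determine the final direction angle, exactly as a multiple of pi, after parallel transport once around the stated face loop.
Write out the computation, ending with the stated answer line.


enclosed vertex P5: corner angles sum to pi, defect = 2*pi - pi = pi
enclosed vertex P6: corner angles sum to (23/12)*pi, defect = 2*pi - (23/12)*pi = pi/12
the rotation equals the total enclosed defect, so the final angle is initial + defects (mod 2*pi)
final angle = (11/12)*pi + (13/12)*pi = 0 (mod 2*pi)

Answer: final direction angle = 0


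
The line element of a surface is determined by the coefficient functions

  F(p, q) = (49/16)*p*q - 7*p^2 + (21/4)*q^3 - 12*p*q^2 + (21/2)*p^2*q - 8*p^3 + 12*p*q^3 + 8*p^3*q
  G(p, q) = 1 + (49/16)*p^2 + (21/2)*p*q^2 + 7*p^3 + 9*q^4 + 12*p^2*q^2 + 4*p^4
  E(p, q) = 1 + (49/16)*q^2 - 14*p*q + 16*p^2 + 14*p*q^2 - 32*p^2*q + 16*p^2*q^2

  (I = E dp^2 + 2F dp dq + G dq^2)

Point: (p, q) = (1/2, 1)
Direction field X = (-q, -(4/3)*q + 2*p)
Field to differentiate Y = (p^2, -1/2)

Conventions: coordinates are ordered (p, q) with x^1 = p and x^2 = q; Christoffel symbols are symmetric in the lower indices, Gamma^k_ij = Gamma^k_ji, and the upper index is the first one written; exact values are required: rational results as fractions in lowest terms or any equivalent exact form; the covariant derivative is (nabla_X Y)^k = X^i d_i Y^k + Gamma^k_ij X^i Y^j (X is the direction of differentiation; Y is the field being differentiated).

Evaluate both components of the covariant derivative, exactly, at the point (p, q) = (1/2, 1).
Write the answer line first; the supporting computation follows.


Answer: (nabla_X Y)^p = -1198/1485, (nabla_X Y)^q = 287/594

E = 65/16, F = 245/32, G = 1289/64 at the point
E_p = 0, E_q = 105/8, F_p = 105/16, F_q = 861/32, G_p = 525/16, G_q = 105/2
EG - F^2 = 1485/64;  g^inv = (64/1485) * [[1289/64, -245/32], [-245/32, 65/16]]
first-kind symbols [ij,l] = (1/2)(d_i g_jl + d_j g_il - d_l g_ij): [pp,p] = E_p/2 = 0, [pp,q] = F_p - E_q/2 = 0, [pq,p] = E_q/2 = 105/16, [pq,q] = G_p/2 = 525/32, [qq,p] = F_q - G_p/2 = 21/2, [qq,q] = G_q/2 = 105/4
Gamma^p_ij = (G*[ij,p] - F*[ij,q])/(EG - F^2), Gamma^q_ij = (E*[ij,q] - F*[ij,p])/(EG - F^2)
Gamma_ppp = 0, Gamma_ppq = 28/99, Gamma_pqq = 224/495, Gamma_qpp = 0, Gamma_qpq = 70/99, Gamma_qqq = 112/99
X = (-1, -1/3), Y = (1/4, -1/2) at the point


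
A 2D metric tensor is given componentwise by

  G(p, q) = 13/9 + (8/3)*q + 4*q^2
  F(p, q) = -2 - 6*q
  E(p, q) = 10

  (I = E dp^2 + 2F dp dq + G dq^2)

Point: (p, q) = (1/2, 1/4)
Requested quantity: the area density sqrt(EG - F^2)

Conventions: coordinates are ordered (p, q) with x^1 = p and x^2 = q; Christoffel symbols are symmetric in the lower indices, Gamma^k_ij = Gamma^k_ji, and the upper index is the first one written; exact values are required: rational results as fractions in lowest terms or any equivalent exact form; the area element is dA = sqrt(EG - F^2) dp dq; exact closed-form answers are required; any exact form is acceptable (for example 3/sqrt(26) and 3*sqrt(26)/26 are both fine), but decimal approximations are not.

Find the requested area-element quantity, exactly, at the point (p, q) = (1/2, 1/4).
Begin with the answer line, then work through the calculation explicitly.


Answer: sqrt(EG - F^2) = sqrt(409)/6

E = 10, F = -7/2, G = 85/36; EG - F^2 = 409/36


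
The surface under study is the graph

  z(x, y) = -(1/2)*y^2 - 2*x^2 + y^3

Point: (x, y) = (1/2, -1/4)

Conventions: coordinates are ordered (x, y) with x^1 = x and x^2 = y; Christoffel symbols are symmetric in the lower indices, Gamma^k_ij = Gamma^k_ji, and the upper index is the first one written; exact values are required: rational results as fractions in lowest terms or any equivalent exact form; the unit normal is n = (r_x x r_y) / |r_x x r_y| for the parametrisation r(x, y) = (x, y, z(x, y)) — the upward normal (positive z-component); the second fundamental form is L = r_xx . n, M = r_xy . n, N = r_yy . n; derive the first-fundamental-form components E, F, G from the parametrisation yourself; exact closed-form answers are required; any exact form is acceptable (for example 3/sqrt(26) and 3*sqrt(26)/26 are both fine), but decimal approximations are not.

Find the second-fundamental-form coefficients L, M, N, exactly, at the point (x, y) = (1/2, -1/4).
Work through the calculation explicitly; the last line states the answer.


z_x = -2, z_y = 7/16, z_xx = -4, z_xy = 0, z_yy = -5/2
E = 5, F = -7/8, G = 305/256; answer radicand W^2 = 1329/256
unnormalised second-form numerators: l = -4, m = 0, n = -5/2; L = l/sqrt(1329/256), and similarly M = m/sqrt(W^2), N = n/sqrt(W^2)

Answer: L = -64*sqrt(1329)/1329, M = 0, N = -40*sqrt(1329)/1329


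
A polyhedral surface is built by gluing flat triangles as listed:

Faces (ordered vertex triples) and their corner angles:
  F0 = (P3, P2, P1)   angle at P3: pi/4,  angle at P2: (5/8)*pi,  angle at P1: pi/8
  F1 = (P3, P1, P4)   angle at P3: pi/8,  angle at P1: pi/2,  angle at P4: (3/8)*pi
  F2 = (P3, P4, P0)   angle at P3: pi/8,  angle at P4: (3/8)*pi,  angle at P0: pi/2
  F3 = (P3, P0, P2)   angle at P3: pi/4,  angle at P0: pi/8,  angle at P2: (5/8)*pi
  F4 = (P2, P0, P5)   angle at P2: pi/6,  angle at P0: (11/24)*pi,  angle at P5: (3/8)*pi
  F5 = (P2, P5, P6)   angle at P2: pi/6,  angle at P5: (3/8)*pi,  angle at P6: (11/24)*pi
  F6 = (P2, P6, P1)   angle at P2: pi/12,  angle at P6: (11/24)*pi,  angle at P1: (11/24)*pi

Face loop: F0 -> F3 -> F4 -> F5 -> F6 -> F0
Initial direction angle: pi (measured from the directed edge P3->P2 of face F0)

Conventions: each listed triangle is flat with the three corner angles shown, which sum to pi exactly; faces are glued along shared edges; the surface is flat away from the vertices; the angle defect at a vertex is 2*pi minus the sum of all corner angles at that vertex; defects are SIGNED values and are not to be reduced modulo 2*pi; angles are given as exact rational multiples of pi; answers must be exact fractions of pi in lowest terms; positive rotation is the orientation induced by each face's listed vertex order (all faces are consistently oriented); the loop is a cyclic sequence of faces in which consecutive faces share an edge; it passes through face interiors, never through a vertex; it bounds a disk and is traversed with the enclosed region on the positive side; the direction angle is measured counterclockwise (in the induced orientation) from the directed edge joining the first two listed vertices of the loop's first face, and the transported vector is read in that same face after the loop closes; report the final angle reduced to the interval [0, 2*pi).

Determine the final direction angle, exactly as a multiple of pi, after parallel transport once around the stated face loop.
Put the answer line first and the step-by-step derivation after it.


Answer: final direction angle = (4/3)*pi

enclosed vertex P2: corner angles sum to (5/3)*pi, defect = 2*pi - (5/3)*pi = pi/3
the rotation equals the total enclosed defect, so the final angle is initial + defects (mod 2*pi)
final angle = pi + pi/3 = (4/3)*pi (mod 2*pi)


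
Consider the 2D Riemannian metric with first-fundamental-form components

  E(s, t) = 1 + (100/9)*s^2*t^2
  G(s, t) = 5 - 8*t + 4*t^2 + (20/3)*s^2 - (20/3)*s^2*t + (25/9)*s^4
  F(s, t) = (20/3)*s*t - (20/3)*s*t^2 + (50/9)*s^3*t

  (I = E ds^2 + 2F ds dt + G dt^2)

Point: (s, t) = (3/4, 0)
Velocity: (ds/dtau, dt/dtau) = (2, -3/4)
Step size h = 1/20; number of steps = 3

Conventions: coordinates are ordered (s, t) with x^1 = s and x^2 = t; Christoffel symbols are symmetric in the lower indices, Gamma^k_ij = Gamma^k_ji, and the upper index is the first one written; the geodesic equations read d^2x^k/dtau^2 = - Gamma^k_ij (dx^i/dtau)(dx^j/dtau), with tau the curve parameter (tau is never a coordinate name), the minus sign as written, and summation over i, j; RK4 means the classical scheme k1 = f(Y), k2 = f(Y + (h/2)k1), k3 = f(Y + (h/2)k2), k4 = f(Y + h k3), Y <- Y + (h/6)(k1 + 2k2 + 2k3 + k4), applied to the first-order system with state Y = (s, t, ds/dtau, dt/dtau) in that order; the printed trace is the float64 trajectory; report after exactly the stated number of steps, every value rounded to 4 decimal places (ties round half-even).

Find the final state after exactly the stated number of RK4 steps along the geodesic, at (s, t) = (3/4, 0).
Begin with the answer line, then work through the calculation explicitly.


Answer: s = 1.0493, t = -0.0863, ds/dtau = 1.9875, dt/dtau = -0.4240

f(Y) = (ds/dtau, dt/dtau, -Gamma^s_ij Y'^i Y'^j, -Gamma^t_ij Y'^i Y'^j) with the Gammas evaluated at the stage position; h = 0.050000; intermediate values shown to 6 dp
step 0: s = 0.7500, t = 0.0000, ds/dtau = 2.0000, dt/dtau = -0.7500
step 1:
  k1: at (s, t) = (0.750000, 0.000000), (ds/dtau, dt/dtau) = (2.000000, -0.750000); Gamma_sss = 0.000000, Gamma_sst = 0.000000, Gamma_stt = 0.000000, Gamma_tss = 0.000000, Gamma_tst = 0.762677, Gamma_ttt = -0.610142; k1 = (2.000000, -0.750000, 0.000000, 2.631237)
  k2: at (s, t) = (0.800000, -0.018750), (ds/dtau, dt/dtau) = (2.000000, -0.684219); Gamma_sss = 0.000294, Gamma_sst = -0.012533, Gamma_stt = 0.009400, Gamma_tss = -0.018237, Gamma_tst = 0.778107, Gamma_ttt = -0.583580; k2 = (2.000000, -0.684219, -0.039878, 2.475737)
  k3: at (s, t) = (0.800000, -0.017105), (ds/dtau, dt/dtau) = (1.999003, -0.688107); Gamma_sss = 0.000245, Gamma_sst = -0.011456, Gamma_stt = 0.008592, Gamma_tss = -0.016652, Gamma_tst = 0.778808, Gamma_ttt = -0.584106; k3 = (1.999003, -0.688107, -0.036565, 2.485653)
  k4: at (s, t) = (0.849950, -0.034405), (ds/dtau, dt/dtau) = (1.998172, -0.625717); Gamma_sss = 0.000954, Gamma_sst = -0.023562, Gamma_stt = 0.016633, Gamma_tss = -0.032023, Gamma_tst = 0.791104, Gamma_ttt = -0.558459; k4 = (1.998172, -0.625717, -0.069238, 2.324727)
  Y <- Y + (h/6)(k1 + 2k2 + 2k3 + k4): s = 0.8500, t = -0.0343, ds/dtau = 1.9981, dt/dtau = -0.6260
step 2:
  k1: at (s, t) = (0.849968, -0.034336), (ds/dtau, dt/dtau) = (1.998149, -0.626010); Gamma_sss = 0.000950, Gamma_sst = -0.023517, Gamma_stt = 0.016601, Gamma_tss = -0.031960, Gamma_tst = 0.791140, Gamma_ttt = -0.558473; k1 = (1.998149, -0.626010, -0.069131, 2.325677)
  k2: at (s, t) = (0.899922, -0.049987), (ds/dtau, dt/dtau) = (1.996421, -0.567869); Gamma_sss = 0.001933, Gamma_sst = -0.034806, Gamma_stt = 0.023206, Gamma_tss = -0.044478, Gamma_tst = 0.800756, Gamma_ttt = -0.533884; k2 = (1.996421, -0.567869, -0.094108, 2.165083)
  k3: at (s, t) = (0.899879, -0.048533), (ds/dtau, dt/dtau) = (1.995796, -0.571883); Gamma_sss = 0.001826, Gamma_sst = -0.033849, Gamma_stt = 0.022569, Gamma_tss = -0.043221, Gamma_tst = 0.801392, Gamma_ttt = -0.534333; k3 = (1.995796, -0.571883, -0.091920, 2.176271)
  k4: at (s, t) = (0.949758, -0.062931), (ds/dtau, dt/dtau) = (1.993553, -0.517197); Gamma_sss = 0.002941, Gamma_sst = -0.044383, Gamma_stt = 0.028038, Gamma_tss = -0.053571, Gamma_tst = 0.808497, Gamma_ttt = -0.510760; k4 = (1.993553, -0.517197, -0.110710, 2.016744)
  Y <- Y + (h/6)(k1 + 2k2 + 2k3 + k4): s = 0.9498, t = -0.0629, ds/dtau = 1.9935, dt/dtau = -0.5175
step 3:
  k1: at (s, t) = (0.949769, -0.062859), (ds/dtau, dt/dtau) = (1.993550, -0.517468); Gamma_sss = 0.002934, Gamma_sst = -0.044336, Gamma_stt = 0.028008, Gamma_tss = -0.053511, Gamma_tst = 0.808532, Gamma_ttt = -0.510776; k1 = (1.993550, -0.517468, -0.110635, 2.017598)
  k2: at (s, t) = (0.999608, -0.075796), (ds/dtau, dt/dtau) = (1.990784, -0.467028); Gamma_sss = 0.004082, Gamma_sst = -0.053830, Gamma_stt = 0.032310, Gamma_tss = -0.061688, Gamma_tst = 0.813552, Gamma_ttt = -0.488323; k2 = (1.990784, -0.467028, -0.123320, 1.863796)
  k3: at (s, t) = (0.999539, -0.074535), (ds/dtau, dt/dtau) = (1.990467, -0.470873); Gamma_sss = 0.003953, Gamma_sst = -0.053005, Gamma_stt = 0.031818, Gamma_tss = -0.060708, Gamma_tst = 0.814113, Gamma_ttt = -0.488693; k3 = (1.990467, -0.470873, -0.122073, 1.874941)
  k4: at (s, t) = (1.049293, -0.086403), (ds/dtau, dt/dtau) = (1.987446, -0.423721); Gamma_sss = 0.005074, Gamma_sst = -0.061619, Gamma_stt = 0.035234, Gamma_tss = -0.067290, Gamma_tst = 0.817181, Gamma_ttt = -0.467276; k4 = (1.987446, -0.423721, -0.130148, 1.726018)
  Y <- Y + (h/6)(k1 + 2k2 + 2k3 + k4): s = 1.0493, t = -0.0863, ds/dtau = 1.9875, dt/dtau = -0.4240


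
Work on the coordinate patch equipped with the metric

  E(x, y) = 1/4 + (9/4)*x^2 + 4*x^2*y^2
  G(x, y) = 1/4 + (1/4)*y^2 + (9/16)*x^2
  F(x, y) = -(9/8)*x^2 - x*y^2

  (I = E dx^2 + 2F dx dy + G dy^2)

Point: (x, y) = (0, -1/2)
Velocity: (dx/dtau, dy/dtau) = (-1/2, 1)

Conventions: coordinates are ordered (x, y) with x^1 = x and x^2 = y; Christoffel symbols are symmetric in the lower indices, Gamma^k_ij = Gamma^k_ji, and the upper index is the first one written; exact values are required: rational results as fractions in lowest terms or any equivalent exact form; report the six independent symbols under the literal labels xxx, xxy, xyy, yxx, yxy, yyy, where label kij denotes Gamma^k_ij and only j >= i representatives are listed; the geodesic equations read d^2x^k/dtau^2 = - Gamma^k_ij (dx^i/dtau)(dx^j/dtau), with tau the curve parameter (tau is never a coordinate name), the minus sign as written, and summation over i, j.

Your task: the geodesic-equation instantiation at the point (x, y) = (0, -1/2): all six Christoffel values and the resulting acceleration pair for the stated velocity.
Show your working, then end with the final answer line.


E = 1/4, F = 0, G = 5/16 at the point
E_x = 0, E_y = 0, F_x = -1/4, F_y = 0, G_x = 0, G_y = -1/4
EG - F^2 = 5/64;  g^inv = (64/5) * [[5/16, 0], [0, 1/4]]
first-kind symbols [ij,l] = (1/2)(d_i g_jl + d_j g_il - d_l g_ij): [xx,x] = E_x/2 = 0, [xx,y] = F_x - E_y/2 = -1/4, [xy,x] = E_y/2 = 0, [xy,y] = G_x/2 = 0, [yy,x] = F_y - G_x/2 = 0, [yy,y] = G_y/2 = -1/8
Gamma^x_ij = (G*[ij,x] - F*[ij,y])/(EG - F^2), Gamma^y_ij = (E*[ij,y] - F*[ij,x])/(EG - F^2)
Gamma_xxx = 0, Gamma_xxy = 0, Gamma_xyy = 0, Gamma_yxx = -4/5, Gamma_yxy = 0, Gamma_yyy = -2/5
d^2x/dtau^2 = -(Gamma_xxx*(-1/2)^2 + 2*Gamma_xxy*(-1/2)*(1) + Gamma_xyy*(1)^2) = 0
d^2y/dtau^2 = -(Gamma_yxx*(-1/2)^2 + 2*Gamma_yxy*(-1/2)*(1) + Gamma_yyy*(1)^2) = 3/5

Answer: Gamma_xxx = 0, Gamma_xxy = 0, Gamma_xyy = 0, Gamma_yxx = -4/5, Gamma_yxy = 0, Gamma_yyy = -2/5; accelerations (d^2x/dtau^2, d^2y/dtau^2) = (0, 3/5)


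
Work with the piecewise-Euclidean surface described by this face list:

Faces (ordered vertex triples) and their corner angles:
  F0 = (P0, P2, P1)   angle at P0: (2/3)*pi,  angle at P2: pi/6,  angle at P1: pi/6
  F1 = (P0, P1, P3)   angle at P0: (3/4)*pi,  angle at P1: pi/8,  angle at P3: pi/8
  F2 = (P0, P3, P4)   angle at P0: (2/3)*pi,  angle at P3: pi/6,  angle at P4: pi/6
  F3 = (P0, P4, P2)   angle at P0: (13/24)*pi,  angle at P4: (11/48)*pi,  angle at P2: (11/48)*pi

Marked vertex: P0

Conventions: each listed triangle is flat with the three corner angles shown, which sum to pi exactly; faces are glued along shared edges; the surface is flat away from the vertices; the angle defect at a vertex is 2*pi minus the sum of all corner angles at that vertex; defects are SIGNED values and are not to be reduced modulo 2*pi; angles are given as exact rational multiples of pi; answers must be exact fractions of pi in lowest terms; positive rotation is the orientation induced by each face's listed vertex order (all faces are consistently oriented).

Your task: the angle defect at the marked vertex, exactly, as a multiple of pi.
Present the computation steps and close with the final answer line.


Sum of corner angles at P0: (21/8)*pi
defect = 2*pi - (21/8)*pi

Answer: defect(P0) = (-5/8)*pi


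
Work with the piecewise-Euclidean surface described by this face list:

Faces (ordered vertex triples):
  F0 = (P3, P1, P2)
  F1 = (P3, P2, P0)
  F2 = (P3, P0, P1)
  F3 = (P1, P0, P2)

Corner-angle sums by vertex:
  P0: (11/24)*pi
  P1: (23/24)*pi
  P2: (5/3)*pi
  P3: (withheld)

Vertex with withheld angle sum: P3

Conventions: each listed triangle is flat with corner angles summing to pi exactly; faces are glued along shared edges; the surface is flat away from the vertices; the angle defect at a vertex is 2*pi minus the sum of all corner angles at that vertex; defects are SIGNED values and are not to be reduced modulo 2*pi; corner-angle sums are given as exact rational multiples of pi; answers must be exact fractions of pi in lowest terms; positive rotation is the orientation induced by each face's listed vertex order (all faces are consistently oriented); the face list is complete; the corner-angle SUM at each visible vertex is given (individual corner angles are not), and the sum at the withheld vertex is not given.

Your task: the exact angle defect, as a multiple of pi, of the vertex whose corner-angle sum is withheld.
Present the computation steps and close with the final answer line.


V = 4, E = 6, F = 4; chi = V - E + F = 2
Gauss-Bonnet: total defect = 2*pi*chi = 4*pi; visible defects sum to (35/12)*pi

Answer: defect(P3) = (13/12)*pi


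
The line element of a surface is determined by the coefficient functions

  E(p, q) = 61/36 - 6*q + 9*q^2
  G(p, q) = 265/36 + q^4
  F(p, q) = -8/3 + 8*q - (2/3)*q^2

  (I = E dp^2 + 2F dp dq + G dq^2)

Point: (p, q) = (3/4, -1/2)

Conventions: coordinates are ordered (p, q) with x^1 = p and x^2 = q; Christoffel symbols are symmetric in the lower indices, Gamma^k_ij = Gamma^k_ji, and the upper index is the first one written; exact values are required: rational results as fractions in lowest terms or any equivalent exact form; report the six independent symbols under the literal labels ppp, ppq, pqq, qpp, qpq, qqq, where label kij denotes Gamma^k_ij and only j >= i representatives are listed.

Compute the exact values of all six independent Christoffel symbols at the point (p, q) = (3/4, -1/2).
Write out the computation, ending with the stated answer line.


E = 125/18, F = -41/6, G = 1069/144 at the point
E_p = 0, E_q = -15, F_p = 0, F_q = 26/3, G_p = 0, G_q = -1/2
EG - F^2 = 12593/2592;  g^inv = (2592/12593) * [[1069/144, 41/6], [41/6, 125/18]]
first-kind symbols [ij,l] = (1/2)(d_i g_jl + d_j g_il - d_l g_ij): [pp,p] = E_p/2 = 0, [pp,q] = F_p - E_q/2 = 15/2, [pq,p] = E_q/2 = -15/2, [pq,q] = G_p/2 = 0, [qq,p] = F_q - G_p/2 = 26/3, [qq,q] = G_q/2 = -1/4
Gamma^p_ij = (G*[ij,p] - F*[ij,q])/(EG - F^2), Gamma^q_ij = (E*[ij,q] - F*[ij,p])/(EG - F^2)

Answer: Gamma_ppp = 132840/12593, Gamma_ppq = -144315/12593, Gamma_pqq = 162336/12593, Gamma_qpp = 135000/12593, Gamma_qpq = -132840/12593, Gamma_qqq = 149004/12593


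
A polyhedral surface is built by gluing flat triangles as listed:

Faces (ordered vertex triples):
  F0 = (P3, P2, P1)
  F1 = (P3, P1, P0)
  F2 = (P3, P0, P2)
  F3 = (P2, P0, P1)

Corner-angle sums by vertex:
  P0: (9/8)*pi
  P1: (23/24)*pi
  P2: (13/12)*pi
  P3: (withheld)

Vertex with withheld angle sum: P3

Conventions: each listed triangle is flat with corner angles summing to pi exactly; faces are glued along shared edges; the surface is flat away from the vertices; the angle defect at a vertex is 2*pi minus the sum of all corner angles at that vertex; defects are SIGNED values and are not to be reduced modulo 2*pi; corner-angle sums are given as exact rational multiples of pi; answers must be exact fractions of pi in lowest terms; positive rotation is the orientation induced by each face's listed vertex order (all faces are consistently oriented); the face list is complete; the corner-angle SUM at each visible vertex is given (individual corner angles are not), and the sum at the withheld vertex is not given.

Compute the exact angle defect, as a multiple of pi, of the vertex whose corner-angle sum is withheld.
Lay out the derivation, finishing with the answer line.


V = 4, E = 6, F = 4; chi = V - E + F = 2
Gauss-Bonnet: total defect = 2*pi*chi = 4*pi; visible defects sum to (17/6)*pi

Answer: defect(P3) = (7/6)*pi


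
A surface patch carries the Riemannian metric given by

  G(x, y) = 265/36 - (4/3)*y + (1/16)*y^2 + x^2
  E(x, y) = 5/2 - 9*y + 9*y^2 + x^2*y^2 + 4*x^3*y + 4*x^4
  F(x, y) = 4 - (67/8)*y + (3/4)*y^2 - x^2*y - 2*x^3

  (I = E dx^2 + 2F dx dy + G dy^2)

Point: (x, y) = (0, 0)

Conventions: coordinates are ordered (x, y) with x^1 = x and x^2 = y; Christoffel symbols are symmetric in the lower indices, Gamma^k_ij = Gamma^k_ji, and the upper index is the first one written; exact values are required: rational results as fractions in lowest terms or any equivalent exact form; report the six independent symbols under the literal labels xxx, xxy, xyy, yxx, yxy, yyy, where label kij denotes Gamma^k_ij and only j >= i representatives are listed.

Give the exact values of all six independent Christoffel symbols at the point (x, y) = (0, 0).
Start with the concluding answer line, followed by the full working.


Answer: Gamma_xxx = -1296/173, Gamma_xxy = -2385/173, Gamma_xyy = -16987/692, Gamma_yxx = 810/173, Gamma_yxy = 1296/173, Gamma_yyy = 2292/173

E = 5/2, F = 4, G = 265/36 at the point
E_x = 0, E_y = -9, F_x = 0, F_y = -67/8, G_x = 0, G_y = -4/3
EG - F^2 = 173/72;  g^inv = (72/173) * [[265/36, -4], [-4, 5/2]]
first-kind symbols [ij,l] = (1/2)(d_i g_jl + d_j g_il - d_l g_ij): [xx,x] = E_x/2 = 0, [xx,y] = F_x - E_y/2 = 9/2, [xy,x] = E_y/2 = -9/2, [xy,y] = G_x/2 = 0, [yy,x] = F_y - G_x/2 = -67/8, [yy,y] = G_y/2 = -2/3
Gamma^x_ij = (G*[ij,x] - F*[ij,y])/(EG - F^2), Gamma^y_ij = (E*[ij,y] - F*[ij,x])/(EG - F^2)
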